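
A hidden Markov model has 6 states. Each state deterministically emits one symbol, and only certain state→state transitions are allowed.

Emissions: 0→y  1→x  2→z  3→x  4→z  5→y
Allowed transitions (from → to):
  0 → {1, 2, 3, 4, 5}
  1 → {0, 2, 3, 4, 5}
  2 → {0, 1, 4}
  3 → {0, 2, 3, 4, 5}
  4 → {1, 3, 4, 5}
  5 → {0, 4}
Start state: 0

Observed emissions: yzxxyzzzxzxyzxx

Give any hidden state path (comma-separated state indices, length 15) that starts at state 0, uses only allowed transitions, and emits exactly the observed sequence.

0,4,1,3,0,2,4,4,1,4,1,5,4,1,3

  pos 0: y in {0,5}, choose 0; start
  pos 1: z in {2,4}, choose 4; 0->4 ok
  pos 2: x in {1,3}, choose 1; 4->1 ok
  pos 3: x in {1,3}, choose 3; 1->3 ok
  pos 4: y in {0,5}, choose 0; 3->0 ok
  pos 5: z in {2,4}, choose 2; 0->2 ok
  pos 6: z in {2,4}, choose 4; 2->4 ok
  pos 7: z in {2,4}, choose 4; 4->4 ok
  pos 8: x in {1,3}, choose 1; 4->1 ok
  pos 9: z in {2,4}, choose 4; 1->4 ok
  pos 10: x in {1,3}, choose 1; 4->1 ok
  pos 11: y in {0,5}, choose 5; 1->5 ok
  pos 12: z in {2,4}, choose 4; 5->4 ok
  pos 13: x in {1,3}, choose 1; 4->1 ok
  pos 14: x in {1,3}, choose 3; 1->3 ok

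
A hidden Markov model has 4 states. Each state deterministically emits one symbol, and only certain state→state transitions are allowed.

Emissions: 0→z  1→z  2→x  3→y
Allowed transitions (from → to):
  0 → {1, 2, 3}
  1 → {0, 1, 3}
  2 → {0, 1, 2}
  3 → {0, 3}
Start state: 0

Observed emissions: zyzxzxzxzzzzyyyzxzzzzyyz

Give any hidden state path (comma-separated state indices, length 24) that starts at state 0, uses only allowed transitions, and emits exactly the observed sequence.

  pos 0: z in {0,1}, choose 0; start
  pos 1: y in {3}, choose 3; 0->3 ok
  pos 2: z in {0,1}, choose 0; 3->0 ok
  pos 3: x in {2}, choose 2; 0->2 ok
  pos 4: z in {0,1}, choose 0; 2->0 ok
  pos 5: x in {2}, choose 2; 0->2 ok
  pos 6: z in {0,1}, choose 0; 2->0 ok
  pos 7: x in {2}, choose 2; 0->2 ok
  pos 8: z in {0,1}, choose 0; 2->0 ok
  pos 9: z in {0,1}, choose 1; 0->1 ok
  pos 10: z in {0,1}, choose 1; 1->1 ok
  pos 11: z in {0,1}, choose 1; 1->1 ok
  pos 12: y in {3}, choose 3; 1->3 ok
  pos 13: y in {3}, choose 3; 3->3 ok
  pos 14: y in {3}, choose 3; 3->3 ok
  pos 15: z in {0,1}, choose 0; 3->0 ok
  pos 16: x in {2}, choose 2; 0->2 ok
  pos 17: z in {0,1}, choose 1; 2->1 ok
  pos 18: z in {0,1}, choose 0; 1->0 ok
  pos 19: z in {0,1}, choose 1; 0->1 ok
  pos 20: z in {0,1}, choose 0; 1->0 ok
  pos 21: y in {3}, choose 3; 0->3 ok
  pos 22: y in {3}, choose 3; 3->3 ok
  pos 23: z in {0,1}, choose 0; 3->0 ok

0,3,0,2,0,2,0,2,0,1,1,1,3,3,3,0,2,1,0,1,0,3,3,0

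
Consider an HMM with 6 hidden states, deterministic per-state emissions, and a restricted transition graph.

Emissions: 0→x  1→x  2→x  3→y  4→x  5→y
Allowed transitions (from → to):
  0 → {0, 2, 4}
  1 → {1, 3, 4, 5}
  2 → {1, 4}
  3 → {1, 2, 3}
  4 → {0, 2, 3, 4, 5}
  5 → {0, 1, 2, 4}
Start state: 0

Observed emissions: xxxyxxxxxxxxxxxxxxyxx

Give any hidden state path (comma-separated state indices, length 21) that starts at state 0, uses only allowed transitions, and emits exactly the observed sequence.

0,2,1,5,4,4,2,4,4,4,0,0,4,4,4,4,2,1,3,2,4

  [0] x  {0,1,2,4}  => 0  start
  [1] x  {0,1,2,4}  => 2  0->2 ok
  [2] x  {0,1,2,4}  => 1  2->1 ok
  [3] y  {3,5}  => 5  1->5 ok
  [4] x  {0,1,2,4}  => 4  5->4 ok
  [5] x  {0,1,2,4}  => 4  4->4 ok
  [6] x  {0,1,2,4}  => 2  4->2 ok
  [7] x  {0,1,2,4}  => 4  2->4 ok
  [8] x  {0,1,2,4}  => 4  4->4 ok
  [9] x  {0,1,2,4}  => 4  4->4 ok
  [10] x  {0,1,2,4}  => 0  4->0 ok
  [11] x  {0,1,2,4}  => 0  0->0 ok
  [12] x  {0,1,2,4}  => 4  0->4 ok
  [13] x  {0,1,2,4}  => 4  4->4 ok
  [14] x  {0,1,2,4}  => 4  4->4 ok
  [15] x  {0,1,2,4}  => 4  4->4 ok
  [16] x  {0,1,2,4}  => 2  4->2 ok
  [17] x  {0,1,2,4}  => 1  2->1 ok
  [18] y  {3,5}  => 3  1->3 ok
  [19] x  {0,1,2,4}  => 2  3->2 ok
  [20] x  {0,1,2,4}  => 4  2->4 ok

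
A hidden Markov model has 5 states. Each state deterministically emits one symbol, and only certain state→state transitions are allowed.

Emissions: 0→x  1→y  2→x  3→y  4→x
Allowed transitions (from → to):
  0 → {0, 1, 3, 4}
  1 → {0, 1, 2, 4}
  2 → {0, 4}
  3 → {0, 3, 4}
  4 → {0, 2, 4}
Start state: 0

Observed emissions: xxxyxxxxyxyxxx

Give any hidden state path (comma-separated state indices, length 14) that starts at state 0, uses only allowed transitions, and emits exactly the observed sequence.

0,4,0,3,4,4,4,0,1,0,3,0,0,4

  0: obs=x cand={0,2,4} pick 0 [start]
  1: obs=x cand={0,2,4} pick 4 [0->4 ok]
  2: obs=x cand={0,2,4} pick 0 [4->0 ok]
  3: obs=y cand={1,3} pick 3 [0->3 ok]
  4: obs=x cand={0,2,4} pick 4 [3->4 ok]
  5: obs=x cand={0,2,4} pick 4 [4->4 ok]
  6: obs=x cand={0,2,4} pick 4 [4->4 ok]
  7: obs=x cand={0,2,4} pick 0 [4->0 ok]
  8: obs=y cand={1,3} pick 1 [0->1 ok]
  9: obs=x cand={0,2,4} pick 0 [1->0 ok]
  10: obs=y cand={1,3} pick 3 [0->3 ok]
  11: obs=x cand={0,2,4} pick 0 [3->0 ok]
  12: obs=x cand={0,2,4} pick 0 [0->0 ok]
  13: obs=x cand={0,2,4} pick 4 [0->4 ok]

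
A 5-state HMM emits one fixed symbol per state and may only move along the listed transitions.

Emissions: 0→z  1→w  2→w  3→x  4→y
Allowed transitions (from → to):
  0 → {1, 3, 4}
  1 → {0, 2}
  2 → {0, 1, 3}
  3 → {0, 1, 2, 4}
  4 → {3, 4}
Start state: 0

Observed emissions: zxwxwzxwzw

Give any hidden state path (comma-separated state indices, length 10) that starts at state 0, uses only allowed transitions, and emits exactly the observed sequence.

0,3,2,3,1,0,3,1,0,1

  pos 0: z in {0}, choose 0; start
  pos 1: x in {3}, choose 3; 0->3 ok
  pos 2: w in {1,2}, choose 2; 3->2 ok
  pos 3: x in {3}, choose 3; 2->3 ok
  pos 4: w in {1,2}, choose 1; 3->1 ok
  pos 5: z in {0}, choose 0; 1->0 ok
  pos 6: x in {3}, choose 3; 0->3 ok
  pos 7: w in {1,2}, choose 1; 3->1 ok
  pos 8: z in {0}, choose 0; 1->0 ok
  pos 9: w in {1,2}, choose 1; 0->1 ok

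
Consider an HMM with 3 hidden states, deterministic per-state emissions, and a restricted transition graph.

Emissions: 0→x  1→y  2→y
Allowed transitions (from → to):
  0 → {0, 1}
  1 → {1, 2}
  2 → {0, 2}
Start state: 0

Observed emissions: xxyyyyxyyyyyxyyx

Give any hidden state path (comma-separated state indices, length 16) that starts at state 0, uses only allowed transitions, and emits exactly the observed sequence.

0,0,1,1,1,2,0,1,1,1,2,2,0,1,2,0

  0: obs=x cand={0} pick 0 [start]
  1: obs=x cand={0} pick 0 [0->0 ok]
  2: obs=y cand={1,2} pick 1 [0->1 ok]
  3: obs=y cand={1,2} pick 1 [1->1 ok]
  4: obs=y cand={1,2} pick 1 [1->1 ok]
  5: obs=y cand={1,2} pick 2 [1->2 ok]
  6: obs=x cand={0} pick 0 [2->0 ok]
  7: obs=y cand={1,2} pick 1 [0->1 ok]
  8: obs=y cand={1,2} pick 1 [1->1 ok]
  9: obs=y cand={1,2} pick 1 [1->1 ok]
  10: obs=y cand={1,2} pick 2 [1->2 ok]
  11: obs=y cand={1,2} pick 2 [2->2 ok]
  12: obs=x cand={0} pick 0 [2->0 ok]
  13: obs=y cand={1,2} pick 1 [0->1 ok]
  14: obs=y cand={1,2} pick 2 [1->2 ok]
  15: obs=x cand={0} pick 0 [2->0 ok]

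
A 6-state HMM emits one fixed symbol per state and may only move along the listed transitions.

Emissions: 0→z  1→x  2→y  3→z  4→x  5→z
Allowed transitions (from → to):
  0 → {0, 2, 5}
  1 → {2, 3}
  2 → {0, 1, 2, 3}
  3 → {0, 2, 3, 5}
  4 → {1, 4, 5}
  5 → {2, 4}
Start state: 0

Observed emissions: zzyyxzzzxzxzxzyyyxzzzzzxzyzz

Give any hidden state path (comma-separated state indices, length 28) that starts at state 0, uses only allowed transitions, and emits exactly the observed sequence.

0,0,2,2,1,3,3,5,4,5,4,5,4,5,2,2,2,1,3,3,3,0,5,4,5,2,3,0

  [0] z  {0,3,5}  => 0  start
  [1] z  {0,3,5}  => 0  0->0 ok
  [2] y  {2}  => 2  0->2 ok
  [3] y  {2}  => 2  2->2 ok
  [4] x  {1,4}  => 1  2->1 ok
  [5] z  {0,3,5}  => 3  1->3 ok
  [6] z  {0,3,5}  => 3  3->3 ok
  [7] z  {0,3,5}  => 5  3->5 ok
  [8] x  {1,4}  => 4  5->4 ok
  [9] z  {0,3,5}  => 5  4->5 ok
  [10] x  {1,4}  => 4  5->4 ok
  [11] z  {0,3,5}  => 5  4->5 ok
  [12] x  {1,4}  => 4  5->4 ok
  [13] z  {0,3,5}  => 5  4->5 ok
  [14] y  {2}  => 2  5->2 ok
  [15] y  {2}  => 2  2->2 ok
  [16] y  {2}  => 2  2->2 ok
  [17] x  {1,4}  => 1  2->1 ok
  [18] z  {0,3,5}  => 3  1->3 ok
  [19] z  {0,3,5}  => 3  3->3 ok
  [20] z  {0,3,5}  => 3  3->3 ok
  [21] z  {0,3,5}  => 0  3->0 ok
  [22] z  {0,3,5}  => 5  0->5 ok
  [23] x  {1,4}  => 4  5->4 ok
  [24] z  {0,3,5}  => 5  4->5 ok
  [25] y  {2}  => 2  5->2 ok
  [26] z  {0,3,5}  => 3  2->3 ok
  [27] z  {0,3,5}  => 0  3->0 ok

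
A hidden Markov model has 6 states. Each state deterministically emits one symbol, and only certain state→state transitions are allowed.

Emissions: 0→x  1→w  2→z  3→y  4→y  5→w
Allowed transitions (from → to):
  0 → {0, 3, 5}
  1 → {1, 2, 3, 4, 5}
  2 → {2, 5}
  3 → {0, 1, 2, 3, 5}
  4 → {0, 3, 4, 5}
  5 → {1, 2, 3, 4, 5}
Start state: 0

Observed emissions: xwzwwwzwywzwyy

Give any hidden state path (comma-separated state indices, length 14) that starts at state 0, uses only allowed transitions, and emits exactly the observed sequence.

0,5,2,5,1,5,2,5,3,5,2,5,3,3

  0: obs=x cand={0} pick 0 [start]
  1: obs=w cand={1,5} pick 5 [0->5 ok]
  2: obs=z cand={2} pick 2 [5->2 ok]
  3: obs=w cand={1,5} pick 5 [2->5 ok]
  4: obs=w cand={1,5} pick 1 [5->1 ok]
  5: obs=w cand={1,5} pick 5 [1->5 ok]
  6: obs=z cand={2} pick 2 [5->2 ok]
  7: obs=w cand={1,5} pick 5 [2->5 ok]
  8: obs=y cand={3,4} pick 3 [5->3 ok]
  9: obs=w cand={1,5} pick 5 [3->5 ok]
  10: obs=z cand={2} pick 2 [5->2 ok]
  11: obs=w cand={1,5} pick 5 [2->5 ok]
  12: obs=y cand={3,4} pick 3 [5->3 ok]
  13: obs=y cand={3,4} pick 3 [3->3 ok]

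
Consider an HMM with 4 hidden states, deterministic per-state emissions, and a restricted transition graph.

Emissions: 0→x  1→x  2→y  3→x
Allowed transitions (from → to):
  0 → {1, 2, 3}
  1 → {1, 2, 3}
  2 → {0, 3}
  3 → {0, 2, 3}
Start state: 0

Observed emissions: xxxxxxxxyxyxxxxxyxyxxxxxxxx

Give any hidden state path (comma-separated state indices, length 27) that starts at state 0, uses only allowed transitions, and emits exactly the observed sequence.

0,3,3,3,3,0,1,3,2,0,2,0,3,3,0,3,2,0,2,0,3,3,0,1,3,0,1

  0: obs=x cand={0,1,3} pick 0 [start]
  1: obs=x cand={0,1,3} pick 3 [0->3 ok]
  2: obs=x cand={0,1,3} pick 3 [3->3 ok]
  3: obs=x cand={0,1,3} pick 3 [3->3 ok]
  4: obs=x cand={0,1,3} pick 3 [3->3 ok]
  5: obs=x cand={0,1,3} pick 0 [3->0 ok]
  6: obs=x cand={0,1,3} pick 1 [0->1 ok]
  7: obs=x cand={0,1,3} pick 3 [1->3 ok]
  8: obs=y cand={2} pick 2 [3->2 ok]
  9: obs=x cand={0,1,3} pick 0 [2->0 ok]
  10: obs=y cand={2} pick 2 [0->2 ok]
  11: obs=x cand={0,1,3} pick 0 [2->0 ok]
  12: obs=x cand={0,1,3} pick 3 [0->3 ok]
  13: obs=x cand={0,1,3} pick 3 [3->3 ok]
  14: obs=x cand={0,1,3} pick 0 [3->0 ok]
  15: obs=x cand={0,1,3} pick 3 [0->3 ok]
  16: obs=y cand={2} pick 2 [3->2 ok]
  17: obs=x cand={0,1,3} pick 0 [2->0 ok]
  18: obs=y cand={2} pick 2 [0->2 ok]
  19: obs=x cand={0,1,3} pick 0 [2->0 ok]
  20: obs=x cand={0,1,3} pick 3 [0->3 ok]
  21: obs=x cand={0,1,3} pick 3 [3->3 ok]
  22: obs=x cand={0,1,3} pick 0 [3->0 ok]
  23: obs=x cand={0,1,3} pick 1 [0->1 ok]
  24: obs=x cand={0,1,3} pick 3 [1->3 ok]
  25: obs=x cand={0,1,3} pick 0 [3->0 ok]
  26: obs=x cand={0,1,3} pick 1 [0->1 ok]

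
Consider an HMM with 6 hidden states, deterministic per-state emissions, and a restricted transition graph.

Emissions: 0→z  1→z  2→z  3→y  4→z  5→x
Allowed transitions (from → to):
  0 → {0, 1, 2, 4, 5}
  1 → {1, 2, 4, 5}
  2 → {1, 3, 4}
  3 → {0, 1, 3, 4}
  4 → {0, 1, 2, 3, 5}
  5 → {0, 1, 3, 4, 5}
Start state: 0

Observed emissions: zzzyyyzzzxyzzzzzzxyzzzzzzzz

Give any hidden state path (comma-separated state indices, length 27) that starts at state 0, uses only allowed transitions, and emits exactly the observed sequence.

0,4,2,3,3,3,1,1,4,5,3,1,1,2,4,1,4,5,3,1,2,4,2,4,1,4,2

  t0 'z' -> {0,1,2,4}, take 0 (start)
  t1 'z' -> {0,1,2,4}, take 4 (0->4 ok)
  t2 'z' -> {0,1,2,4}, take 2 (4->2 ok)
  t3 'y' -> {3}, take 3 (2->3 ok)
  t4 'y' -> {3}, take 3 (3->3 ok)
  t5 'y' -> {3}, take 3 (3->3 ok)
  t6 'z' -> {0,1,2,4}, take 1 (3->1 ok)
  t7 'z' -> {0,1,2,4}, take 1 (1->1 ok)
  t8 'z' -> {0,1,2,4}, take 4 (1->4 ok)
  t9 'x' -> {5}, take 5 (4->5 ok)
  t10 'y' -> {3}, take 3 (5->3 ok)
  t11 'z' -> {0,1,2,4}, take 1 (3->1 ok)
  t12 'z' -> {0,1,2,4}, take 1 (1->1 ok)
  t13 'z' -> {0,1,2,4}, take 2 (1->2 ok)
  t14 'z' -> {0,1,2,4}, take 4 (2->4 ok)
  t15 'z' -> {0,1,2,4}, take 1 (4->1 ok)
  t16 'z' -> {0,1,2,4}, take 4 (1->4 ok)
  t17 'x' -> {5}, take 5 (4->5 ok)
  t18 'y' -> {3}, take 3 (5->3 ok)
  t19 'z' -> {0,1,2,4}, take 1 (3->1 ok)
  t20 'z' -> {0,1,2,4}, take 2 (1->2 ok)
  t21 'z' -> {0,1,2,4}, take 4 (2->4 ok)
  t22 'z' -> {0,1,2,4}, take 2 (4->2 ok)
  t23 'z' -> {0,1,2,4}, take 4 (2->4 ok)
  t24 'z' -> {0,1,2,4}, take 1 (4->1 ok)
  t25 'z' -> {0,1,2,4}, take 4 (1->4 ok)
  t26 'z' -> {0,1,2,4}, take 2 (4->2 ok)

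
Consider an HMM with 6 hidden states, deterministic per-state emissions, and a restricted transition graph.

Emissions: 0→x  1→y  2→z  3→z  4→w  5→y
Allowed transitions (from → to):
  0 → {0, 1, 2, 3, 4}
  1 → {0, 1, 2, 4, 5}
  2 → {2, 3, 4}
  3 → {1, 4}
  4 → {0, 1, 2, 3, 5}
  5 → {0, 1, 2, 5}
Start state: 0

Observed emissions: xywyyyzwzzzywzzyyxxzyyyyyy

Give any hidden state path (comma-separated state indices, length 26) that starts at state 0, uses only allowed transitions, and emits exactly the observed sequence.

  t0 'x' -> {0}, take 0 (start)
  t1 'y' -> {1,5}, take 1 (0->1 ok)
  t2 'w' -> {4}, take 4 (1->4 ok)
  t3 'y' -> {1,5}, take 1 (4->1 ok)
  t4 'y' -> {1,5}, take 5 (1->5 ok)
  t5 'y' -> {1,5}, take 5 (5->5 ok)
  t6 'z' -> {2,3}, take 2 (5->2 ok)
  t7 'w' -> {4}, take 4 (2->4 ok)
  t8 'z' -> {2,3}, take 2 (4->2 ok)
  t9 'z' -> {2,3}, take 2 (2->2 ok)
  t10 'z' -> {2,3}, take 3 (2->3 ok)
  t11 'y' -> {1,5}, take 1 (3->1 ok)
  t12 'w' -> {4}, take 4 (1->4 ok)
  t13 'z' -> {2,3}, take 2 (4->2 ok)
  t14 'z' -> {2,3}, take 3 (2->3 ok)
  t15 'y' -> {1,5}, take 1 (3->1 ok)
  t16 'y' -> {1,5}, take 5 (1->5 ok)
  t17 'x' -> {0}, take 0 (5->0 ok)
  t18 'x' -> {0}, take 0 (0->0 ok)
  t19 'z' -> {2,3}, take 3 (0->3 ok)
  t20 'y' -> {1,5}, take 1 (3->1 ok)
  t21 'y' -> {1,5}, take 1 (1->1 ok)
  t22 'y' -> {1,5}, take 1 (1->1 ok)
  t23 'y' -> {1,5}, take 5 (1->5 ok)
  t24 'y' -> {1,5}, take 5 (5->5 ok)
  t25 'y' -> {1,5}, take 1 (5->1 ok)

0,1,4,1,5,5,2,4,2,2,3,1,4,2,3,1,5,0,0,3,1,1,1,5,5,1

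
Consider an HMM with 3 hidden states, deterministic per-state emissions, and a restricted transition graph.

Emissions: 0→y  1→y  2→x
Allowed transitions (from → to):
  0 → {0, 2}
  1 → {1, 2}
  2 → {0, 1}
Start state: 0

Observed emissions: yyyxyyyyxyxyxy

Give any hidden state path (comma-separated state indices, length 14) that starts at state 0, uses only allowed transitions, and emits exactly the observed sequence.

0,0,0,2,1,1,1,1,2,1,2,0,2,1

  pos 0: y in {0,1}, choose 0; start
  pos 1: y in {0,1}, choose 0; 0->0 ok
  pos 2: y in {0,1}, choose 0; 0->0 ok
  pos 3: x in {2}, choose 2; 0->2 ok
  pos 4: y in {0,1}, choose 1; 2->1 ok
  pos 5: y in {0,1}, choose 1; 1->1 ok
  pos 6: y in {0,1}, choose 1; 1->1 ok
  pos 7: y in {0,1}, choose 1; 1->1 ok
  pos 8: x in {2}, choose 2; 1->2 ok
  pos 9: y in {0,1}, choose 1; 2->1 ok
  pos 10: x in {2}, choose 2; 1->2 ok
  pos 11: y in {0,1}, choose 0; 2->0 ok
  pos 12: x in {2}, choose 2; 0->2 ok
  pos 13: y in {0,1}, choose 1; 2->1 ok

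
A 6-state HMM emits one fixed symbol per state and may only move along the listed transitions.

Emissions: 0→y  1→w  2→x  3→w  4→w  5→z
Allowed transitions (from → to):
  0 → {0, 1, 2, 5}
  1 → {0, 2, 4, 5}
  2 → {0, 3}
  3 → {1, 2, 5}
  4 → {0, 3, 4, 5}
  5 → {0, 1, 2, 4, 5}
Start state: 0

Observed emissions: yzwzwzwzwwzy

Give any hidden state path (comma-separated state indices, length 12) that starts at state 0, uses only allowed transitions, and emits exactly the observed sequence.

  [0] y  {0}  => 0  start
  [1] z  {5}  => 5  0->5 ok
  [2] w  {1,3,4}  => 1  5->1 ok
  [3] z  {5}  => 5  1->5 ok
  [4] w  {1,3,4}  => 4  5->4 ok
  [5] z  {5}  => 5  4->5 ok
  [6] w  {1,3,4}  => 1  5->1 ok
  [7] z  {5}  => 5  1->5 ok
  [8] w  {1,3,4}  => 4  5->4 ok
  [9] w  {1,3,4}  => 3  4->3 ok
  [10] z  {5}  => 5  3->5 ok
  [11] y  {0}  => 0  5->0 ok

0,5,1,5,4,5,1,5,4,3,5,0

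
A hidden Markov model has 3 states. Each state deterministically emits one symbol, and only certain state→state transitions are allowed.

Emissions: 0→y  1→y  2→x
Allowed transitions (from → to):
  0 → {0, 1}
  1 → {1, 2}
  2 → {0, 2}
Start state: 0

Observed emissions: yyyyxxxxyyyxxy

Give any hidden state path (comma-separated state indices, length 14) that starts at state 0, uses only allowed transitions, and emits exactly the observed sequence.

0,0,1,1,2,2,2,2,0,0,1,2,2,0

  [0] y  {0,1}  => 0  start
  [1] y  {0,1}  => 0  0->0 ok
  [2] y  {0,1}  => 1  0->1 ok
  [3] y  {0,1}  => 1  1->1 ok
  [4] x  {2}  => 2  1->2 ok
  [5] x  {2}  => 2  2->2 ok
  [6] x  {2}  => 2  2->2 ok
  [7] x  {2}  => 2  2->2 ok
  [8] y  {0,1}  => 0  2->0 ok
  [9] y  {0,1}  => 0  0->0 ok
  [10] y  {0,1}  => 1  0->1 ok
  [11] x  {2}  => 2  1->2 ok
  [12] x  {2}  => 2  2->2 ok
  [13] y  {0,1}  => 0  2->0 ok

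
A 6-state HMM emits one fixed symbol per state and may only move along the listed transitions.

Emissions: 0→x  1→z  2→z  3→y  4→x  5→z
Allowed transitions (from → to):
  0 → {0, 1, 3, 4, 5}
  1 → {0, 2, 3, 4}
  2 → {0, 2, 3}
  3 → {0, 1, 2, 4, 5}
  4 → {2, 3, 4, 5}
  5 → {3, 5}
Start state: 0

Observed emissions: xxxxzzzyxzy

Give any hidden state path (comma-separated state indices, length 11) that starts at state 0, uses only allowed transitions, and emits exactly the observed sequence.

  0: obs=x cand={0,4} pick 0 [start]
  1: obs=x cand={0,4} pick 0 [0->0 ok]
  2: obs=x cand={0,4} pick 0 [0->0 ok]
  3: obs=x cand={0,4} pick 4 [0->4 ok]
  4: obs=z cand={1,2,5} pick 5 [4->5 ok]
  5: obs=z cand={1,2,5} pick 5 [5->5 ok]
  6: obs=z cand={1,2,5} pick 5 [5->5 ok]
  7: obs=y cand={3} pick 3 [5->3 ok]
  8: obs=x cand={0,4} pick 0 [3->0 ok]
  9: obs=z cand={1,2,5} pick 1 [0->1 ok]
  10: obs=y cand={3} pick 3 [1->3 ok]

0,0,0,4,5,5,5,3,0,1,3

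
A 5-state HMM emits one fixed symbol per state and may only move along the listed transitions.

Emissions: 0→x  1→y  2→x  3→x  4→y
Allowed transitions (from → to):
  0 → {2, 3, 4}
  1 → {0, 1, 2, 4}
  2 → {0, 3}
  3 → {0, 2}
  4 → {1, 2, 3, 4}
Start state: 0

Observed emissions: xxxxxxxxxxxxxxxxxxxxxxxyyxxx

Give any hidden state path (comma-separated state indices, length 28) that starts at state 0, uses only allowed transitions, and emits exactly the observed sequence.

  t0 'x' -> {0,2,3}, take 0 (start)
  t1 'x' -> {0,2,3}, take 3 (0->3 ok)
  t2 'x' -> {0,2,3}, take 2 (3->2 ok)
  t3 'x' -> {0,2,3}, take 0 (2->0 ok)
  t4 'x' -> {0,2,3}, take 2 (0->2 ok)
  t5 'x' -> {0,2,3}, take 3 (2->3 ok)
  t6 'x' -> {0,2,3}, take 0 (3->0 ok)
  t7 'x' -> {0,2,3}, take 3 (0->3 ok)
  t8 'x' -> {0,2,3}, take 0 (3->0 ok)
  t9 'x' -> {0,2,3}, take 2 (0->2 ok)
  t10 'x' -> {0,2,3}, take 3 (2->3 ok)
  t11 'x' -> {0,2,3}, take 2 (3->2 ok)
  t12 'x' -> {0,2,3}, take 3 (2->3 ok)
  t13 'x' -> {0,2,3}, take 2 (3->2 ok)
  t14 'x' -> {0,2,3}, take 3 (2->3 ok)
  t15 'x' -> {0,2,3}, take 2 (3->2 ok)
  t16 'x' -> {0,2,3}, take 0 (2->0 ok)
  t17 'x' -> {0,2,3}, take 3 (0->3 ok)
  t18 'x' -> {0,2,3}, take 2 (3->2 ok)
  t19 'x' -> {0,2,3}, take 3 (2->3 ok)
  t20 'x' -> {0,2,3}, take 2 (3->2 ok)
  t21 'x' -> {0,2,3}, take 3 (2->3 ok)
  t22 'x' -> {0,2,3}, take 0 (3->0 ok)
  t23 'y' -> {1,4}, take 4 (0->4 ok)
  t24 'y' -> {1,4}, take 4 (4->4 ok)
  t25 'x' -> {0,2,3}, take 3 (4->3 ok)
  t26 'x' -> {0,2,3}, take 2 (3->2 ok)
  t27 'x' -> {0,2,3}, take 0 (2->0 ok)

0,3,2,0,2,3,0,3,0,2,3,2,3,2,3,2,0,3,2,3,2,3,0,4,4,3,2,0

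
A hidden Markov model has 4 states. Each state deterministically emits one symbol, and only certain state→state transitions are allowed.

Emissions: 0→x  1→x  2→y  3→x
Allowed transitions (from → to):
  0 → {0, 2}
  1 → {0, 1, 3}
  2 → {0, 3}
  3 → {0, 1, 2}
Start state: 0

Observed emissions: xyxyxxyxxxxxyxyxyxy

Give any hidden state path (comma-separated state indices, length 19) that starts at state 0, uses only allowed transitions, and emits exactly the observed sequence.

0,2,0,2,3,0,2,0,0,0,0,0,2,3,2,3,2,0,2

  0: obs=x cand={0,1,3} pick 0 [start]
  1: obs=y cand={2} pick 2 [0->2 ok]
  2: obs=x cand={0,1,3} pick 0 [2->0 ok]
  3: obs=y cand={2} pick 2 [0->2 ok]
  4: obs=x cand={0,1,3} pick 3 [2->3 ok]
  5: obs=x cand={0,1,3} pick 0 [3->0 ok]
  6: obs=y cand={2} pick 2 [0->2 ok]
  7: obs=x cand={0,1,3} pick 0 [2->0 ok]
  8: obs=x cand={0,1,3} pick 0 [0->0 ok]
  9: obs=x cand={0,1,3} pick 0 [0->0 ok]
  10: obs=x cand={0,1,3} pick 0 [0->0 ok]
  11: obs=x cand={0,1,3} pick 0 [0->0 ok]
  12: obs=y cand={2} pick 2 [0->2 ok]
  13: obs=x cand={0,1,3} pick 3 [2->3 ok]
  14: obs=y cand={2} pick 2 [3->2 ok]
  15: obs=x cand={0,1,3} pick 3 [2->3 ok]
  16: obs=y cand={2} pick 2 [3->2 ok]
  17: obs=x cand={0,1,3} pick 0 [2->0 ok]
  18: obs=y cand={2} pick 2 [0->2 ok]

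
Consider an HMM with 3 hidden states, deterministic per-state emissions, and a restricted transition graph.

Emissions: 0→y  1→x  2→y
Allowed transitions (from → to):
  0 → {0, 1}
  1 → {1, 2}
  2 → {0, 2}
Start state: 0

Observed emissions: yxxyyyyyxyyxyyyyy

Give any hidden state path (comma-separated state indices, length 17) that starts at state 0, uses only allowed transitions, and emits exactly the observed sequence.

  [0] y  {0,2}  => 0  start
  [1] x  {1}  => 1  0->1 ok
  [2] x  {1}  => 1  1->1 ok
  [3] y  {0,2}  => 2  1->2 ok
  [4] y  {0,2}  => 2  2->2 ok
  [5] y  {0,2}  => 2  2->2 ok
  [6] y  {0,2}  => 0  2->0 ok
  [7] y  {0,2}  => 0  0->0 ok
  [8] x  {1}  => 1  0->1 ok
  [9] y  {0,2}  => 2  1->2 ok
  [10] y  {0,2}  => 0  2->0 ok
  [11] x  {1}  => 1  0->1 ok
  [12] y  {0,2}  => 2  1->2 ok
  [13] y  {0,2}  => 2  2->2 ok
  [14] y  {0,2}  => 2  2->2 ok
  [15] y  {0,2}  => 2  2->2 ok
  [16] y  {0,2}  => 0  2->0 ok

0,1,1,2,2,2,0,0,1,2,0,1,2,2,2,2,0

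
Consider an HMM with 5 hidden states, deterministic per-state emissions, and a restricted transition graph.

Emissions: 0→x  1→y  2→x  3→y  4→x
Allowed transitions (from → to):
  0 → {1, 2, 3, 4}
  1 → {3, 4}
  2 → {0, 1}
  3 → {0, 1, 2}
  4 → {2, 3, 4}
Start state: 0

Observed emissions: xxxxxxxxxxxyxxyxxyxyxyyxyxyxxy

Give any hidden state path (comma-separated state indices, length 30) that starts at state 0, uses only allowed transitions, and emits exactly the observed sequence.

0,2,0,2,0,4,4,2,0,4,2,1,4,4,3,2,0,3,0,3,0,1,3,0,3,2,1,4,2,1

  0: obs=x cand={0,2,4} pick 0 [start]
  1: obs=x cand={0,2,4} pick 2 [0->2 ok]
  2: obs=x cand={0,2,4} pick 0 [2->0 ok]
  3: obs=x cand={0,2,4} pick 2 [0->2 ok]
  4: obs=x cand={0,2,4} pick 0 [2->0 ok]
  5: obs=x cand={0,2,4} pick 4 [0->4 ok]
  6: obs=x cand={0,2,4} pick 4 [4->4 ok]
  7: obs=x cand={0,2,4} pick 2 [4->2 ok]
  8: obs=x cand={0,2,4} pick 0 [2->0 ok]
  9: obs=x cand={0,2,4} pick 4 [0->4 ok]
  10: obs=x cand={0,2,4} pick 2 [4->2 ok]
  11: obs=y cand={1,3} pick 1 [2->1 ok]
  12: obs=x cand={0,2,4} pick 4 [1->4 ok]
  13: obs=x cand={0,2,4} pick 4 [4->4 ok]
  14: obs=y cand={1,3} pick 3 [4->3 ok]
  15: obs=x cand={0,2,4} pick 2 [3->2 ok]
  16: obs=x cand={0,2,4} pick 0 [2->0 ok]
  17: obs=y cand={1,3} pick 3 [0->3 ok]
  18: obs=x cand={0,2,4} pick 0 [3->0 ok]
  19: obs=y cand={1,3} pick 3 [0->3 ok]
  20: obs=x cand={0,2,4} pick 0 [3->0 ok]
  21: obs=y cand={1,3} pick 1 [0->1 ok]
  22: obs=y cand={1,3} pick 3 [1->3 ok]
  23: obs=x cand={0,2,4} pick 0 [3->0 ok]
  24: obs=y cand={1,3} pick 3 [0->3 ok]
  25: obs=x cand={0,2,4} pick 2 [3->2 ok]
  26: obs=y cand={1,3} pick 1 [2->1 ok]
  27: obs=x cand={0,2,4} pick 4 [1->4 ok]
  28: obs=x cand={0,2,4} pick 2 [4->2 ok]
  29: obs=y cand={1,3} pick 1 [2->1 ok]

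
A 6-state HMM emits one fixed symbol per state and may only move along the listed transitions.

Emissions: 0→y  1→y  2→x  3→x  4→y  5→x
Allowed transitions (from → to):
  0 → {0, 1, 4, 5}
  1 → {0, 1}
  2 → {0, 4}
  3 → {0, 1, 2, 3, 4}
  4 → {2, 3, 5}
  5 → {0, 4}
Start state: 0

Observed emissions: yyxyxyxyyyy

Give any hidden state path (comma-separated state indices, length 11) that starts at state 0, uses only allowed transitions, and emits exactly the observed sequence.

  0: obs=y cand={0,1,4} pick 0 [start]
  1: obs=y cand={0,1,4} pick 4 [0->4 ok]
  2: obs=x cand={2,3,5} pick 2 [4->2 ok]
  3: obs=y cand={0,1,4} pick 0 [2->0 ok]
  4: obs=x cand={2,3,5} pick 5 [0->5 ok]
  5: obs=y cand={0,1,4} pick 4 [5->4 ok]
  6: obs=x cand={2,3,5} pick 5 [4->5 ok]
  7: obs=y cand={0,1,4} pick 0 [5->0 ok]
  8: obs=y cand={0,1,4} pick 1 [0->1 ok]
  9: obs=y cand={0,1,4} pick 1 [1->1 ok]
  10: obs=y cand={0,1,4} pick 0 [1->0 ok]

0,4,2,0,5,4,5,0,1,1,0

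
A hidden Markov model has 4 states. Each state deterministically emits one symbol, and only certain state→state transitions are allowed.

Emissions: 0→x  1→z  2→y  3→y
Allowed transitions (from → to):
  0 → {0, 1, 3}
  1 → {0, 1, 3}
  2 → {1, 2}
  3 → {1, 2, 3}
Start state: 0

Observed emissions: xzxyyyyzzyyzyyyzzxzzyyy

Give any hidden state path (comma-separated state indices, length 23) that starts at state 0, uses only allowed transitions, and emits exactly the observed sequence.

0,1,0,3,3,3,2,1,1,3,3,1,3,3,3,1,1,0,1,1,3,3,3

  pos 0: x in {0}, choose 0; start
  pos 1: z in {1}, choose 1; 0->1 ok
  pos 2: x in {0}, choose 0; 1->0 ok
  pos 3: y in {2,3}, choose 3; 0->3 ok
  pos 4: y in {2,3}, choose 3; 3->3 ok
  pos 5: y in {2,3}, choose 3; 3->3 ok
  pos 6: y in {2,3}, choose 2; 3->2 ok
  pos 7: z in {1}, choose 1; 2->1 ok
  pos 8: z in {1}, choose 1; 1->1 ok
  pos 9: y in {2,3}, choose 3; 1->3 ok
  pos 10: y in {2,3}, choose 3; 3->3 ok
  pos 11: z in {1}, choose 1; 3->1 ok
  pos 12: y in {2,3}, choose 3; 1->3 ok
  pos 13: y in {2,3}, choose 3; 3->3 ok
  pos 14: y in {2,3}, choose 3; 3->3 ok
  pos 15: z in {1}, choose 1; 3->1 ok
  pos 16: z in {1}, choose 1; 1->1 ok
  pos 17: x in {0}, choose 0; 1->0 ok
  pos 18: z in {1}, choose 1; 0->1 ok
  pos 19: z in {1}, choose 1; 1->1 ok
  pos 20: y in {2,3}, choose 3; 1->3 ok
  pos 21: y in {2,3}, choose 3; 3->3 ok
  pos 22: y in {2,3}, choose 3; 3->3 ok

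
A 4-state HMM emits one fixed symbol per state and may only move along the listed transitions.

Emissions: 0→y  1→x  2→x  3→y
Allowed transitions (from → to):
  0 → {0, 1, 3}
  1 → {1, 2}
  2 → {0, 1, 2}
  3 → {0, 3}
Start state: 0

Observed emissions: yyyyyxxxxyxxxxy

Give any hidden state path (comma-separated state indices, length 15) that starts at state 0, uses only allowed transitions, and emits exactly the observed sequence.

0,3,0,0,0,1,1,1,2,0,1,1,2,2,0

  pos 0: y in {0,3}, choose 0; start
  pos 1: y in {0,3}, choose 3; 0->3 ok
  pos 2: y in {0,3}, choose 0; 3->0 ok
  pos 3: y in {0,3}, choose 0; 0->0 ok
  pos 4: y in {0,3}, choose 0; 0->0 ok
  pos 5: x in {1,2}, choose 1; 0->1 ok
  pos 6: x in {1,2}, choose 1; 1->1 ok
  pos 7: x in {1,2}, choose 1; 1->1 ok
  pos 8: x in {1,2}, choose 2; 1->2 ok
  pos 9: y in {0,3}, choose 0; 2->0 ok
  pos 10: x in {1,2}, choose 1; 0->1 ok
  pos 11: x in {1,2}, choose 1; 1->1 ok
  pos 12: x in {1,2}, choose 2; 1->2 ok
  pos 13: x in {1,2}, choose 2; 2->2 ok
  pos 14: y in {0,3}, choose 0; 2->0 ok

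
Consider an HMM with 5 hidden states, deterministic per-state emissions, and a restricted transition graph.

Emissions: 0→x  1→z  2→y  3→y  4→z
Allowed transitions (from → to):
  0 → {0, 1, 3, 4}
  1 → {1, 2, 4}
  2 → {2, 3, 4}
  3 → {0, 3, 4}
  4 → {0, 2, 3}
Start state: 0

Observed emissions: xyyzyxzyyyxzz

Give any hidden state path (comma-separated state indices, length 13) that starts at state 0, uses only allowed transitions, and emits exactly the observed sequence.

0,3,3,4,3,0,4,3,3,3,0,1,4

  pos 0: x in {0}, choose 0; start
  pos 1: y in {2,3}, choose 3; 0->3 ok
  pos 2: y in {2,3}, choose 3; 3->3 ok
  pos 3: z in {1,4}, choose 4; 3->4 ok
  pos 4: y in {2,3}, choose 3; 4->3 ok
  pos 5: x in {0}, choose 0; 3->0 ok
  pos 6: z in {1,4}, choose 4; 0->4 ok
  pos 7: y in {2,3}, choose 3; 4->3 ok
  pos 8: y in {2,3}, choose 3; 3->3 ok
  pos 9: y in {2,3}, choose 3; 3->3 ok
  pos 10: x in {0}, choose 0; 3->0 ok
  pos 11: z in {1,4}, choose 1; 0->1 ok
  pos 12: z in {1,4}, choose 4; 1->4 ok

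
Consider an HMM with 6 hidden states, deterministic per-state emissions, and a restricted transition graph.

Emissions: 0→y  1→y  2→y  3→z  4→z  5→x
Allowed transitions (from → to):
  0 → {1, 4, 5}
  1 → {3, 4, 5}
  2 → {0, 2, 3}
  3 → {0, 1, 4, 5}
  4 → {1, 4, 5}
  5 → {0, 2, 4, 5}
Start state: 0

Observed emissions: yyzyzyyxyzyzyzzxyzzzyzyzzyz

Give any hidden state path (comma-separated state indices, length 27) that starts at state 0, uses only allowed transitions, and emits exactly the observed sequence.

  [0] y  {0,1,2}  => 0  start
  [1] y  {0,1,2}  => 1  0->1 ok
  [2] z  {3,4}  => 4  1->4 ok
  [3] y  {0,1,2}  => 1  4->1 ok
  [4] z  {3,4}  => 3  1->3 ok
  [5] y  {0,1,2}  => 0  3->0 ok
  [6] y  {0,1,2}  => 1  0->1 ok
  [7] x  {5}  => 5  1->5 ok
  [8] y  {0,1,2}  => 0  5->0 ok
  [9] z  {3,4}  => 4  0->4 ok
  [10] y  {0,1,2}  => 1  4->1 ok
  [11] z  {3,4}  => 3  1->3 ok
  [12] y  {0,1,2}  => 0  3->0 ok
  [13] z  {3,4}  => 4  0->4 ok
  [14] z  {3,4}  => 4  4->4 ok
  [15] x  {5}  => 5  4->5 ok
  [16] y  {0,1,2}  => 2  5->2 ok
  [17] z  {3,4}  => 3  2->3 ok
  [18] z  {3,4}  => 4  3->4 ok
  [19] z  {3,4}  => 4  4->4 ok
  [20] y  {0,1,2}  => 1  4->1 ok
  [21] z  {3,4}  => 4  1->4 ok
  [22] y  {0,1,2}  => 1  4->1 ok
  [23] z  {3,4}  => 3  1->3 ok
  [24] z  {3,4}  => 4  3->4 ok
  [25] y  {0,1,2}  => 1  4->1 ok
  [26] z  {3,4}  => 4  1->4 ok

0,1,4,1,3,0,1,5,0,4,1,3,0,4,4,5,2,3,4,4,1,4,1,3,4,1,4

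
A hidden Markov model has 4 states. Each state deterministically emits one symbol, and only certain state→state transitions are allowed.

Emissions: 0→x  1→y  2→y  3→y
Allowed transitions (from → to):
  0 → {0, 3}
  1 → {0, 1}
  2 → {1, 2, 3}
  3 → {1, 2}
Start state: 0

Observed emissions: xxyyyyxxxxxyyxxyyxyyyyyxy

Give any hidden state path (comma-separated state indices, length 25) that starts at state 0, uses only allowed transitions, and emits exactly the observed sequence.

0,0,3,2,2,1,0,0,0,0,0,3,1,0,0,3,1,0,3,2,3,1,1,0,3

  [0] x  {0}  => 0  start
  [1] x  {0}  => 0  0->0 ok
  [2] y  {1,2,3}  => 3  0->3 ok
  [3] y  {1,2,3}  => 2  3->2 ok
  [4] y  {1,2,3}  => 2  2->2 ok
  [5] y  {1,2,3}  => 1  2->1 ok
  [6] x  {0}  => 0  1->0 ok
  [7] x  {0}  => 0  0->0 ok
  [8] x  {0}  => 0  0->0 ok
  [9] x  {0}  => 0  0->0 ok
  [10] x  {0}  => 0  0->0 ok
  [11] y  {1,2,3}  => 3  0->3 ok
  [12] y  {1,2,3}  => 1  3->1 ok
  [13] x  {0}  => 0  1->0 ok
  [14] x  {0}  => 0  0->0 ok
  [15] y  {1,2,3}  => 3  0->3 ok
  [16] y  {1,2,3}  => 1  3->1 ok
  [17] x  {0}  => 0  1->0 ok
  [18] y  {1,2,3}  => 3  0->3 ok
  [19] y  {1,2,3}  => 2  3->2 ok
  [20] y  {1,2,3}  => 3  2->3 ok
  [21] y  {1,2,3}  => 1  3->1 ok
  [22] y  {1,2,3}  => 1  1->1 ok
  [23] x  {0}  => 0  1->0 ok
  [24] y  {1,2,3}  => 3  0->3 ok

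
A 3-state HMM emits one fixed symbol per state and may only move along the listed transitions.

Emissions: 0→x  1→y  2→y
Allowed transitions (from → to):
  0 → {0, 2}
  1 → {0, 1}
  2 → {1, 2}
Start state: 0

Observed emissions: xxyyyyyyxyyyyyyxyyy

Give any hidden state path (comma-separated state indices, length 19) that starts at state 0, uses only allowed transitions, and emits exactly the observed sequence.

  t0 'x' -> {0}, take 0 (start)
  t1 'x' -> {0}, take 0 (0->0 ok)
  t2 'y' -> {1,2}, take 2 (0->2 ok)
  t3 'y' -> {1,2}, take 2 (2->2 ok)
  t4 'y' -> {1,2}, take 2 (2->2 ok)
  t5 'y' -> {1,2}, take 2 (2->2 ok)
  t6 'y' -> {1,2}, take 1 (2->1 ok)
  t7 'y' -> {1,2}, take 1 (1->1 ok)
  t8 'x' -> {0}, take 0 (1->0 ok)
  t9 'y' -> {1,2}, take 2 (0->2 ok)
  t10 'y' -> {1,2}, take 2 (2->2 ok)
  t11 'y' -> {1,2}, take 2 (2->2 ok)
  t12 'y' -> {1,2}, take 2 (2->2 ok)
  t13 'y' -> {1,2}, take 1 (2->1 ok)
  t14 'y' -> {1,2}, take 1 (1->1 ok)
  t15 'x' -> {0}, take 0 (1->0 ok)
  t16 'y' -> {1,2}, take 2 (0->2 ok)
  t17 'y' -> {1,2}, take 1 (2->1 ok)
  t18 'y' -> {1,2}, take 1 (1->1 ok)

0,0,2,2,2,2,1,1,0,2,2,2,2,1,1,0,2,1,1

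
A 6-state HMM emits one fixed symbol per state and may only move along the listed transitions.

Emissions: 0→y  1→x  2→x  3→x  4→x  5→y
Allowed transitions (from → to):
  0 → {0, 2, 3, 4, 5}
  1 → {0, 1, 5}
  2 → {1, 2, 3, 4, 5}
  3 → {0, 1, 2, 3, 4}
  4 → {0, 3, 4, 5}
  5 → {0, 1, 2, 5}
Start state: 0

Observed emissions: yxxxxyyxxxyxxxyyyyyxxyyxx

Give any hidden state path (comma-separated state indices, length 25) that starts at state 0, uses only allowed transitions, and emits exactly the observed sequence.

  pos 0: y in {0,5}, choose 0; start
  pos 1: x in {1,2,3,4}, choose 3; 0->3 ok
  pos 2: x in {1,2,3,4}, choose 1; 3->1 ok
  pos 3: x in {1,2,3,4}, choose 1; 1->1 ok
  pos 4: x in {1,2,3,4}, choose 1; 1->1 ok
  pos 5: y in {0,5}, choose 0; 1->0 ok
  pos 6: y in {0,5}, choose 0; 0->0 ok
  pos 7: x in {1,2,3,4}, choose 3; 0->3 ok
  pos 8: x in {1,2,3,4}, choose 1; 3->1 ok
  pos 9: x in {1,2,3,4}, choose 1; 1->1 ok
  pos 10: y in {0,5}, choose 0; 1->0 ok
  pos 11: x in {1,2,3,4}, choose 2; 0->2 ok
  pos 12: x in {1,2,3,4}, choose 1; 2->1 ok
  pos 13: x in {1,2,3,4}, choose 1; 1->1 ok
  pos 14: y in {0,5}, choose 0; 1->0 ok
  pos 15: y in {0,5}, choose 0; 0->0 ok
  pos 16: y in {0,5}, choose 5; 0->5 ok
  pos 17: y in {0,5}, choose 0; 5->0 ok
  pos 18: y in {0,5}, choose 5; 0->5 ok
  pos 19: x in {1,2,3,4}, choose 1; 5->1 ok
  pos 20: x in {1,2,3,4}, choose 1; 1->1 ok
  pos 21: y in {0,5}, choose 5; 1->5 ok
  pos 22: y in {0,5}, choose 5; 5->5 ok
  pos 23: x in {1,2,3,4}, choose 2; 5->2 ok
  pos 24: x in {1,2,3,4}, choose 2; 2->2 ok

0,3,1,1,1,0,0,3,1,1,0,2,1,1,0,0,5,0,5,1,1,5,5,2,2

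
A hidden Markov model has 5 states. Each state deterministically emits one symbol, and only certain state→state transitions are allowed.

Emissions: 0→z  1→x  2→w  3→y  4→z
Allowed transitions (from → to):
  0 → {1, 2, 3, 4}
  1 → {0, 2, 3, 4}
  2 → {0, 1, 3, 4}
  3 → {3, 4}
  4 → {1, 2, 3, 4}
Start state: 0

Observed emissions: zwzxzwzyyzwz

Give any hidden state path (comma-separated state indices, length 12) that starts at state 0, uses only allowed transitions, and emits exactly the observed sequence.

0,2,4,1,0,2,0,3,3,4,2,4

  0: obs=z cand={0,4} pick 0 [start]
  1: obs=w cand={2} pick 2 [0->2 ok]
  2: obs=z cand={0,4} pick 4 [2->4 ok]
  3: obs=x cand={1} pick 1 [4->1 ok]
  4: obs=z cand={0,4} pick 0 [1->0 ok]
  5: obs=w cand={2} pick 2 [0->2 ok]
  6: obs=z cand={0,4} pick 0 [2->0 ok]
  7: obs=y cand={3} pick 3 [0->3 ok]
  8: obs=y cand={3} pick 3 [3->3 ok]
  9: obs=z cand={0,4} pick 4 [3->4 ok]
  10: obs=w cand={2} pick 2 [4->2 ok]
  11: obs=z cand={0,4} pick 4 [2->4 ok]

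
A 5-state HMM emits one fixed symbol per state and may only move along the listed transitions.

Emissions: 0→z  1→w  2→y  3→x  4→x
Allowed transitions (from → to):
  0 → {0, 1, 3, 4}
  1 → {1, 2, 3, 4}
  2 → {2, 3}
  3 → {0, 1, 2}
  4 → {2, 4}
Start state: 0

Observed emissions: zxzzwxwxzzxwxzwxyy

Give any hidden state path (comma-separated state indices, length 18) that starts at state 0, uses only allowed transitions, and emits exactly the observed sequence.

  [0] z  {0}  => 0  start
  [1] x  {3,4}  => 3  0->3 ok
  [2] z  {0}  => 0  3->0 ok
  [3] z  {0}  => 0  0->0 ok
  [4] w  {1}  => 1  0->1 ok
  [5] x  {3,4}  => 3  1->3 ok
  [6] w  {1}  => 1  3->1 ok
  [7] x  {3,4}  => 3  1->3 ok
  [8] z  {0}  => 0  3->0 ok
  [9] z  {0}  => 0  0->0 ok
  [10] x  {3,4}  => 3  0->3 ok
  [11] w  {1}  => 1  3->1 ok
  [12] x  {3,4}  => 3  1->3 ok
  [13] z  {0}  => 0  3->0 ok
  [14] w  {1}  => 1  0->1 ok
  [15] x  {3,4}  => 4  1->4 ok
  [16] y  {2}  => 2  4->2 ok
  [17] y  {2}  => 2  2->2 ok

0,3,0,0,1,3,1,3,0,0,3,1,3,0,1,4,2,2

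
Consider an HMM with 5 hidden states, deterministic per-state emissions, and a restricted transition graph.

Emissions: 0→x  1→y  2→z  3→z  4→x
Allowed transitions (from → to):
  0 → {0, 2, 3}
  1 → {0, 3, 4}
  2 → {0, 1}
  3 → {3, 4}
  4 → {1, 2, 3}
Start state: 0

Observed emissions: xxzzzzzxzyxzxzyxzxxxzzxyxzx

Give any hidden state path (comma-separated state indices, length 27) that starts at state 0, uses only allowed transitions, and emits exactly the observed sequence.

0,0,3,3,3,3,3,4,2,1,0,3,4,2,1,4,2,0,0,0,3,3,4,1,0,3,4

  [0] x  {0,4}  => 0  start
  [1] x  {0,4}  => 0  0->0 ok
  [2] z  {2,3}  => 3  0->3 ok
  [3] z  {2,3}  => 3  3->3 ok
  [4] z  {2,3}  => 3  3->3 ok
  [5] z  {2,3}  => 3  3->3 ok
  [6] z  {2,3}  => 3  3->3 ok
  [7] x  {0,4}  => 4  3->4 ok
  [8] z  {2,3}  => 2  4->2 ok
  [9] y  {1}  => 1  2->1 ok
  [10] x  {0,4}  => 0  1->0 ok
  [11] z  {2,3}  => 3  0->3 ok
  [12] x  {0,4}  => 4  3->4 ok
  [13] z  {2,3}  => 2  4->2 ok
  [14] y  {1}  => 1  2->1 ok
  [15] x  {0,4}  => 4  1->4 ok
  [16] z  {2,3}  => 2  4->2 ok
  [17] x  {0,4}  => 0  2->0 ok
  [18] x  {0,4}  => 0  0->0 ok
  [19] x  {0,4}  => 0  0->0 ok
  [20] z  {2,3}  => 3  0->3 ok
  [21] z  {2,3}  => 3  3->3 ok
  [22] x  {0,4}  => 4  3->4 ok
  [23] y  {1}  => 1  4->1 ok
  [24] x  {0,4}  => 0  1->0 ok
  [25] z  {2,3}  => 3  0->3 ok
  [26] x  {0,4}  => 4  3->4 ok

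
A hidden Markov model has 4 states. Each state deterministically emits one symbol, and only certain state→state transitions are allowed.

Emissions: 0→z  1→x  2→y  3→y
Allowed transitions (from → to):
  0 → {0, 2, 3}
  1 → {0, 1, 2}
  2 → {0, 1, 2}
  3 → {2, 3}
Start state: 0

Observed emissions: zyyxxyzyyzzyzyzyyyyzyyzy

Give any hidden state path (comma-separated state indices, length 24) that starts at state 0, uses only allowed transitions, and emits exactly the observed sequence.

  [0] z  {0}  => 0  start
  [1] y  {2,3}  => 3  0->3 ok
  [2] y  {2,3}  => 2  3->2 ok
  [3] x  {1}  => 1  2->1 ok
  [4] x  {1}  => 1  1->1 ok
  [5] y  {2,3}  => 2  1->2 ok
  [6] z  {0}  => 0  2->0 ok
  [7] y  {2,3}  => 2  0->2 ok
  [8] y  {2,3}  => 2  2->2 ok
  [9] z  {0}  => 0  2->0 ok
  [10] z  {0}  => 0  0->0 ok
  [11] y  {2,3}  => 2  0->2 ok
  [12] z  {0}  => 0  2->0 ok
  [13] y  {2,3}  => 2  0->2 ok
  [14] z  {0}  => 0  2->0 ok
  [15] y  {2,3}  => 2  0->2 ok
  [16] y  {2,3}  => 2  2->2 ok
  [17] y  {2,3}  => 2  2->2 ok
  [18] y  {2,3}  => 2  2->2 ok
  [19] z  {0}  => 0  2->0 ok
  [20] y  {2,3}  => 3  0->3 ok
  [21] y  {2,3}  => 2  3->2 ok
  [22] z  {0}  => 0  2->0 ok
  [23] y  {2,3}  => 2  0->2 ok

0,3,2,1,1,2,0,2,2,0,0,2,0,2,0,2,2,2,2,0,3,2,0,2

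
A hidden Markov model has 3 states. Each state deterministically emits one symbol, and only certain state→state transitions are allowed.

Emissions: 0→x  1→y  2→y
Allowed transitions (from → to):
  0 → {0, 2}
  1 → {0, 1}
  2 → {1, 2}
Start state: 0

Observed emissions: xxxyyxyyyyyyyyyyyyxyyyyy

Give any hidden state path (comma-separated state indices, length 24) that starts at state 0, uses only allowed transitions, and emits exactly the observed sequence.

  0: obs=x cand={0} pick 0 [start]
  1: obs=x cand={0} pick 0 [0->0 ok]
  2: obs=x cand={0} pick 0 [0->0 ok]
  3: obs=y cand={1,2} pick 2 [0->2 ok]
  4: obs=y cand={1,2} pick 1 [2->1 ok]
  5: obs=x cand={0} pick 0 [1->0 ok]
  6: obs=y cand={1,2} pick 2 [0->2 ok]
  7: obs=y cand={1,2} pick 2 [2->2 ok]
  8: obs=y cand={1,2} pick 2 [2->2 ok]
  9: obs=y cand={1,2} pick 2 [2->2 ok]
  10: obs=y cand={1,2} pick 2 [2->2 ok]
  11: obs=y cand={1,2} pick 2 [2->2 ok]
  12: obs=y cand={1,2} pick 2 [2->2 ok]
  13: obs=y cand={1,2} pick 2 [2->2 ok]
  14: obs=y cand={1,2} pick 1 [2->1 ok]
  15: obs=y cand={1,2} pick 1 [1->1 ok]
  16: obs=y cand={1,2} pick 1 [1->1 ok]
  17: obs=y cand={1,2} pick 1 [1->1 ok]
  18: obs=x cand={0} pick 0 [1->0 ok]
  19: obs=y cand={1,2} pick 2 [0->2 ok]
  20: obs=y cand={1,2} pick 2 [2->2 ok]
  21: obs=y cand={1,2} pick 1 [2->1 ok]
  22: obs=y cand={1,2} pick 1 [1->1 ok]
  23: obs=y cand={1,2} pick 1 [1->1 ok]

0,0,0,2,1,0,2,2,2,2,2,2,2,2,1,1,1,1,0,2,2,1,1,1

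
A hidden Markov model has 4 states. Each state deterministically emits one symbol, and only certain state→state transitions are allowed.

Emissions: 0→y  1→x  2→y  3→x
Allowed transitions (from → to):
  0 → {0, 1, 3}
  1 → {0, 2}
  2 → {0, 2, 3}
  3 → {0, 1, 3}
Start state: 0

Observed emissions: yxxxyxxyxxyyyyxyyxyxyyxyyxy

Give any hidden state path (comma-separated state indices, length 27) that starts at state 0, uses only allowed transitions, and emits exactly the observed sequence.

0,3,3,1,2,3,1,0,3,1,2,2,2,0,3,0,0,1,0,1,2,0,1,2,0,3,0

  t0 'y' -> {0,2}, take 0 (start)
  t1 'x' -> {1,3}, take 3 (0->3 ok)
  t2 'x' -> {1,3}, take 3 (3->3 ok)
  t3 'x' -> {1,3}, take 1 (3->1 ok)
  t4 'y' -> {0,2}, take 2 (1->2 ok)
  t5 'x' -> {1,3}, take 3 (2->3 ok)
  t6 'x' -> {1,3}, take 1 (3->1 ok)
  t7 'y' -> {0,2}, take 0 (1->0 ok)
  t8 'x' -> {1,3}, take 3 (0->3 ok)
  t9 'x' -> {1,3}, take 1 (3->1 ok)
  t10 'y' -> {0,2}, take 2 (1->2 ok)
  t11 'y' -> {0,2}, take 2 (2->2 ok)
  t12 'y' -> {0,2}, take 2 (2->2 ok)
  t13 'y' -> {0,2}, take 0 (2->0 ok)
  t14 'x' -> {1,3}, take 3 (0->3 ok)
  t15 'y' -> {0,2}, take 0 (3->0 ok)
  t16 'y' -> {0,2}, take 0 (0->0 ok)
  t17 'x' -> {1,3}, take 1 (0->1 ok)
  t18 'y' -> {0,2}, take 0 (1->0 ok)
  t19 'x' -> {1,3}, take 1 (0->1 ok)
  t20 'y' -> {0,2}, take 2 (1->2 ok)
  t21 'y' -> {0,2}, take 0 (2->0 ok)
  t22 'x' -> {1,3}, take 1 (0->1 ok)
  t23 'y' -> {0,2}, take 2 (1->2 ok)
  t24 'y' -> {0,2}, take 0 (2->0 ok)
  t25 'x' -> {1,3}, take 3 (0->3 ok)
  t26 'y' -> {0,2}, take 0 (3->0 ok)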